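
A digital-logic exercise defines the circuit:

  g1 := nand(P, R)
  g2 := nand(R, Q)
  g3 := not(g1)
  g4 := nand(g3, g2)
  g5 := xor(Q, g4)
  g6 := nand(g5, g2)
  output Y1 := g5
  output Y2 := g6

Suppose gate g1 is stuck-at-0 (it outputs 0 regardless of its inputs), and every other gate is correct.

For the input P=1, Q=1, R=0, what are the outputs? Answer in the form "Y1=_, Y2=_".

Y1=1, Y2=0

Propagate with g1 forced: g1=0 [stuck-at-0], g2=1, g3=1, g4=0, g5=1, g6=0.
So the outputs are Y1=1, Y2=0. (Without the fault they would be Y1=0, Y2=1.)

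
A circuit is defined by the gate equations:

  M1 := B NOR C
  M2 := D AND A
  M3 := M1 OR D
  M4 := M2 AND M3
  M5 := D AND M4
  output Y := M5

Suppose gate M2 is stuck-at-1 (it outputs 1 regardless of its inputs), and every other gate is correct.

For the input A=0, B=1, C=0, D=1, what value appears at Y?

1

Propagate with M2 forced: M1=0, M2=1 [stuck-at-1], M3=1, M4=1, M5=1.
So Y = 1. (Without the fault it would be 0.)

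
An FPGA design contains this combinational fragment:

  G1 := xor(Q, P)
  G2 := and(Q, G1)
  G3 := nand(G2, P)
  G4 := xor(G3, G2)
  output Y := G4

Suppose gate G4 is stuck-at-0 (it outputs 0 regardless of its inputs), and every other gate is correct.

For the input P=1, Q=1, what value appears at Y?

0

Propagate with G4 forced: G1=0, G2=0, G3=1, G4=0 [stuck-at-0].
So Y = 0. (Without the fault it would be 1.)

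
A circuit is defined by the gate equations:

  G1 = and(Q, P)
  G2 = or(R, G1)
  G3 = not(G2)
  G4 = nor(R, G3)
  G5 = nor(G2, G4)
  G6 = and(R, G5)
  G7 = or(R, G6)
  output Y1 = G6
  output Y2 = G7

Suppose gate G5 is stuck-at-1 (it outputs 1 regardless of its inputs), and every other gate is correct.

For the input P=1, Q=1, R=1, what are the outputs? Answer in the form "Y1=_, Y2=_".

Propagate with G5 forced: G1=1, G2=1, G3=0, G4=0, G5=1 [stuck-at-1], G6=1, G7=1.
So the outputs are Y1=1, Y2=1. (Without the fault they would be Y1=0, Y2=1.)

Y1=1, Y2=1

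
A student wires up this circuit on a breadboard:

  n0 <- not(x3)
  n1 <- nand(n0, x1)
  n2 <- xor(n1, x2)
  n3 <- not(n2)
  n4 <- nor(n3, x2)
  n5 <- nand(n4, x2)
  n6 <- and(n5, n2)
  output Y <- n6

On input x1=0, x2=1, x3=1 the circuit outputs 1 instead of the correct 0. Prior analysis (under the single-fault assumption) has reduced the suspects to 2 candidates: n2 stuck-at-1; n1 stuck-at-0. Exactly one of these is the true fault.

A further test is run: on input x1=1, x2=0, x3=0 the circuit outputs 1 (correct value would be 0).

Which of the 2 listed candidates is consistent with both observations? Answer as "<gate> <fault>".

Evaluate each candidate on input x1=1, x2=0, x3=0:
  n2 stuck-at-1: n0=1, n1=0, n2=1 [stuck-at-1], n3=0, n4=1, n5=1, n6=1 → 1 — matches
  n1 stuck-at-0: n0=1, n1=0 [stuck-at-0], n2=0, n3=1, n4=0, n5=1, n6=0 → 0 — eliminated
Only n2 stuck-at-1 reproduces the observed 1.

n2 stuck-at-1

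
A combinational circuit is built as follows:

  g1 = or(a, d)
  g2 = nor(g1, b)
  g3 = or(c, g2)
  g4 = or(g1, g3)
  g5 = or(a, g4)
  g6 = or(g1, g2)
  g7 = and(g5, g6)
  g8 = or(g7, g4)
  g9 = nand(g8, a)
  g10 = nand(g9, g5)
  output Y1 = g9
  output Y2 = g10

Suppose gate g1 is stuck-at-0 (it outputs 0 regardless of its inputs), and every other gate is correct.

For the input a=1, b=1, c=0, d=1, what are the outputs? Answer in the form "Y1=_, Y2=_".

Y1=1, Y2=0

Propagate with g1 forced: g1=0 [stuck-at-0], g2=0, g3=0, g4=0, g5=1, g6=0, g7=0, g8=0, g9=1, g10=0.
So the outputs are Y1=1, Y2=0. (Without the fault they would be Y1=0, Y2=1.)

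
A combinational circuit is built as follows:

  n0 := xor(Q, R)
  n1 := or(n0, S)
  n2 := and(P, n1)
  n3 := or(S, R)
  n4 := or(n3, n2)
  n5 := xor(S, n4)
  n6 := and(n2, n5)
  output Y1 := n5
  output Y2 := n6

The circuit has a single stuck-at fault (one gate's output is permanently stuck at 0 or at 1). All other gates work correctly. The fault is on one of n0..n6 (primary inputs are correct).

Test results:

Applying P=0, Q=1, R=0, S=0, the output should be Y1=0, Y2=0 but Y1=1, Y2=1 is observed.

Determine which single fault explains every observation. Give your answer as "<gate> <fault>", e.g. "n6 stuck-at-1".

Fault-free values for test 1 (P=0, Q=1, R=0, S=0): n0=1, n1=1, n2=0, n3=0, n4=0, n5=0, n6=0, giving Y1=0, Y2=0. Observed Y1=1, Y2=1.
Test 1: faults giving observed Y1=1, Y2=1 are {n2 stuck-at-1}.
Only n2 stuck-at-1 is consistent with every test.

n2 stuck-at-1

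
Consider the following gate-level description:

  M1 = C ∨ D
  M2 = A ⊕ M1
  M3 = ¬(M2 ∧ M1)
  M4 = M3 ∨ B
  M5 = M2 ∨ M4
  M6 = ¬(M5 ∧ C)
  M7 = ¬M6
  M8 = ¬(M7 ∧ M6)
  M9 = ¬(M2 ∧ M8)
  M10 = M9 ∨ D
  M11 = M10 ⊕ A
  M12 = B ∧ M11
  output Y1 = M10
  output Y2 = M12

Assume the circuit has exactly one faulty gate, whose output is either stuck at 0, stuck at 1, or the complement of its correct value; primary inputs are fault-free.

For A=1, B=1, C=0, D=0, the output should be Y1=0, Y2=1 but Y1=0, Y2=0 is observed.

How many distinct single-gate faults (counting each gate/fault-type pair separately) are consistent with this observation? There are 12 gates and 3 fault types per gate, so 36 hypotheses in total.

4

Fault-free: M1=0, M2=1, M3=1, M4=1, M5=1, M6=1, M7=0, M8=1, M9=0, M10=0, M11=1, M12=1 → Y1=0, Y2=1. Observed Y1=0, Y2=0.
  M1: none of the 3 fault types match ✗
  M2: none of the 3 fault types match ✗
  M3: none of the 3 fault types match ✗
  M4: none of the 3 fault types match ✗
  M5: none of the 3 fault types match ✗
  M6: none of the 3 fault types match ✗
  M7: none of the 3 fault types match ✗
  M8: none of the 3 fault types match ✗
  M9: none of the 3 fault types match ✗
  M10: none of the 3 fault types match ✗
  M11: stuck-at-0, inverted output ✓; others ✗
  M12: stuck-at-0, inverted output ✓; others ✗
Consistent faults: {M11 stuck-at-0, M11 inverted output, M12 stuck-at-0, M12 inverted output} — 4 in all.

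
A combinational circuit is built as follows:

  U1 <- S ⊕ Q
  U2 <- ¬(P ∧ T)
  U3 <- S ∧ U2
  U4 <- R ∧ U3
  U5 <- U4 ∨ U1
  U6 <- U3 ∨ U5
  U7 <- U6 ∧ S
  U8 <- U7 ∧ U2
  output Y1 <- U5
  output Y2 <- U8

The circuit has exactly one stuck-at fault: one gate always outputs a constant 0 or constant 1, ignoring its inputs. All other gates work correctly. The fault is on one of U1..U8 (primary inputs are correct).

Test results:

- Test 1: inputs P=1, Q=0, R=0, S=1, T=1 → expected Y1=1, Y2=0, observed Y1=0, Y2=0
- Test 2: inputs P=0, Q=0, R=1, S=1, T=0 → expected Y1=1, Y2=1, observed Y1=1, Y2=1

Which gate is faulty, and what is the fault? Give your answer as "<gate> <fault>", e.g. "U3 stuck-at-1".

U1 stuck-at-0

Fault-free values for test 1 (P=1, Q=0, R=0, S=1, T=1): U1=1, U2=0, U3=0, U4=0, U5=1, U6=1, U7=1, U8=0, giving Y1=1, Y2=0. Observed Y1=0, Y2=0.
Test 1: faults giving observed Y1=0, Y2=0 are {U1 stuck-at-0, U5 stuck-at-0}.
Test 2 (P=0, Q=0, R=1, S=1, T=0): fault-free U1=1, U2=1, U3=1, U4=1, U5=1, U6=1, U7=1, U8=1 → Y1=1, Y2=1; observed Y1=1, Y2=1. Eliminates U5 stuck-at-0.
Only U1 stuck-at-0 is consistent with every test.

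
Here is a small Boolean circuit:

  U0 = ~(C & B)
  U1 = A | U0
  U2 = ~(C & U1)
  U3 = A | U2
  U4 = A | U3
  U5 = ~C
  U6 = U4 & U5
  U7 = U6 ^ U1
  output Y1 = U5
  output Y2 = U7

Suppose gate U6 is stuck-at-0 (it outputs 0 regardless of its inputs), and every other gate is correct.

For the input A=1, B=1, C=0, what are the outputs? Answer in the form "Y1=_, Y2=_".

Propagate with U6 forced: U0=1, U1=1, U2=1, U3=1, U4=1, U5=1, U6=0 [stuck-at-0], U7=1.
So the outputs are Y1=1, Y2=1. (Without the fault they would be Y1=1, Y2=0.)

Y1=1, Y2=1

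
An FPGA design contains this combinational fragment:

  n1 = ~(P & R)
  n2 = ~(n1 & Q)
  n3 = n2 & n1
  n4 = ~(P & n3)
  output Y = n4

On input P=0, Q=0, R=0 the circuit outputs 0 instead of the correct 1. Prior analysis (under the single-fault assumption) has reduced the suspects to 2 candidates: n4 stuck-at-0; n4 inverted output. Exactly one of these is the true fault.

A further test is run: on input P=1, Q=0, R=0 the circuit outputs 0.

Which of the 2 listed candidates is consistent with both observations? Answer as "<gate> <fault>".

n4 stuck-at-0

Evaluate each candidate on input P=1, Q=0, R=0:
  n4 stuck-at-0: n1=1, n2=1, n3=1, n4=0 [stuck-at-0] → 0 — matches
  n4 inverted output: n1=1, n2=1, n3=1, n4=1 [inverted output] → 1 — eliminated
Only n4 stuck-at-0 reproduces the observed 0.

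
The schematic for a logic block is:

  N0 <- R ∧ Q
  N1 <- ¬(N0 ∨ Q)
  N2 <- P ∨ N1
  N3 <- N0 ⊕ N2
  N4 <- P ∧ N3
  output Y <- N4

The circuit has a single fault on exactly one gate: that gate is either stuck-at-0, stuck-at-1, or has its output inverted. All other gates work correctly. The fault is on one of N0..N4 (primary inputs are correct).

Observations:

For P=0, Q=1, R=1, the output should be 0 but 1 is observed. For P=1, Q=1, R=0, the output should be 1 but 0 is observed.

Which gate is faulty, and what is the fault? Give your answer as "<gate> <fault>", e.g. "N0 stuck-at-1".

N4 inverted output

Fault-free values for test 1 (P=0, Q=1, R=1): N0=1, N1=0, N2=0, N3=1, N4=0, giving Y=0. Observed 1.
Test 1: faults giving observed 1 are {N4 stuck-at-1, N4 inverted output}.
Test 2 (P=1, Q=1, R=0): fault-free N0=0, N1=0, N2=1, N3=1, N4=1 → 1; observed 0. Eliminates N4 stuck-at-1.
Only N4 inverted output is consistent with every test.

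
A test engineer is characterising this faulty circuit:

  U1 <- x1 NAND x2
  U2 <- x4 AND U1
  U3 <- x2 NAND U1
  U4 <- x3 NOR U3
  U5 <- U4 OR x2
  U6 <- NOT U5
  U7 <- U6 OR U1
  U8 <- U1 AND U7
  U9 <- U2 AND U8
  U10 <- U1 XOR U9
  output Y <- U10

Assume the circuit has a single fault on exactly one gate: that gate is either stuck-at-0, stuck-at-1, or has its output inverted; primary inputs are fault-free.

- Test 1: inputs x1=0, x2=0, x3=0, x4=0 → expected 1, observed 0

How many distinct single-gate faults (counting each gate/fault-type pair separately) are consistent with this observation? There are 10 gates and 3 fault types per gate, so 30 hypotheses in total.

Fault-free: U1=1, U2=0, U3=1, U4=0, U5=0, U6=1, U7=1, U8=1, U9=0, U10=1 → 1. Observed 0.
  U1: stuck-at-0, inverted output ✓; others ✗
  U2: stuck-at-1, inverted output ✓; others ✗
  U3: none of the 3 fault types match ✗
  U4: none of the 3 fault types match ✗
  U5: none of the 3 fault types match ✗
  U6: none of the 3 fault types match ✗
  U7: none of the 3 fault types match ✗
  U8: none of the 3 fault types match ✗
  U9: stuck-at-1, inverted output ✓; others ✗
  U10: stuck-at-0, inverted output ✓; others ✗
Consistent faults: {U1 stuck-at-0, U1 inverted output, U2 stuck-at-1, U2 inverted output, U9 stuck-at-1, U9 inverted output, U10 stuck-at-0, U10 inverted output} — 8 in all.

8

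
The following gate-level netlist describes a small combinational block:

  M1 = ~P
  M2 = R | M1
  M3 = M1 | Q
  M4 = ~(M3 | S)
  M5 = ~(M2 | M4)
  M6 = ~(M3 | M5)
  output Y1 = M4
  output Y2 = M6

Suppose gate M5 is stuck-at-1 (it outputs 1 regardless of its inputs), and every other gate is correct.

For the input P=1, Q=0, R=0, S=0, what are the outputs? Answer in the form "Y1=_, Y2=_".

Y1=1, Y2=0

Propagate with M5 forced: M1=0, M2=0, M3=0, M4=1, M5=1 [stuck-at-1], M6=0.
So the outputs are Y1=1, Y2=0. (Without the fault they would be Y1=1, Y2=1.)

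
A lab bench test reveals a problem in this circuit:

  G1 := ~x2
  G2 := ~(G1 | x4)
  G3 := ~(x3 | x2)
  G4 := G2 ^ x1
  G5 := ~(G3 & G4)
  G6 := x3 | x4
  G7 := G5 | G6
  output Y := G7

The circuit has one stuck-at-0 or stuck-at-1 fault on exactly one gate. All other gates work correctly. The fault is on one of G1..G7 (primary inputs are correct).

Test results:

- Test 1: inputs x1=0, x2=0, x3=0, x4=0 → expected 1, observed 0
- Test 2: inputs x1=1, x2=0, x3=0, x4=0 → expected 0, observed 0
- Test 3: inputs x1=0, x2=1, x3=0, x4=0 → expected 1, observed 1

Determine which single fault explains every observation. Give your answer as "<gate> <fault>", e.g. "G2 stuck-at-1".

G4 stuck-at-1

Fault-free values for test 1 (x1=0, x2=0, x3=0, x4=0): G1=1, G2=0, G3=1, G4=0, G5=1, G6=0, G7=1, giving Y=1. Observed 0.
Test 1: faults giving observed 0 are {G1 stuck-at-0, G2 stuck-at-1, G4 stuck-at-1, G5 stuck-at-0, G7 stuck-at-0}.
Test 2 (x1=1, x2=0, x3=0, x4=0): fault-free G1=1, G2=0, G3=1, G4=1, G5=0, G6=0, G7=0 → 0; observed 0. Eliminates G1 stuck-at-0, G2 stuck-at-1.
Test 3 (x1=0, x2=1, x3=0, x4=0): fault-free G1=0, G2=1, G3=0, G4=1, G5=1, G6=0, G7=1 → 1; observed 1. Eliminates G5 stuck-at-0, G7 stuck-at-0.
Only G4 stuck-at-1 is consistent with every test.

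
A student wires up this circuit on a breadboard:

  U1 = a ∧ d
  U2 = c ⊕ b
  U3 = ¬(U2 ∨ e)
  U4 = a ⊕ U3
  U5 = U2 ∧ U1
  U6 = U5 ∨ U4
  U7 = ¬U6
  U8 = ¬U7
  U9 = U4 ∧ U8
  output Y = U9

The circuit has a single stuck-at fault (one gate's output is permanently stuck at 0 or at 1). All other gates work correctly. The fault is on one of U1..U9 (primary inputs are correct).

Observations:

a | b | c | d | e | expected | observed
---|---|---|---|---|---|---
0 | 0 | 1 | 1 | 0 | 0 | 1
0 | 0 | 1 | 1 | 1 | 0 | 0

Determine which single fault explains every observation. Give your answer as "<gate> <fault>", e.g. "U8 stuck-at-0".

U2 stuck-at-0

Fault-free values for test 1 (a=0, b=0, c=1, d=1, e=0): U1=0, U2=1, U3=0, U4=0, U5=0, U6=0, U7=1, U8=0, U9=0, giving Y=0. Observed 1.
Test 1: faults giving observed 1 are {U2 stuck-at-0, U3 stuck-at-1, U4 stuck-at-1, U9 stuck-at-1}.
Test 2 (a=0, b=0, c=1, d=1, e=1): fault-free U1=0, U2=1, U3=0, U4=0, U5=0, U6=0, U7=1, U8=0, U9=0 → 0; observed 0. Eliminates U3 stuck-at-1, U4 stuck-at-1, U9 stuck-at-1.
Only U2 stuck-at-0 is consistent with every test.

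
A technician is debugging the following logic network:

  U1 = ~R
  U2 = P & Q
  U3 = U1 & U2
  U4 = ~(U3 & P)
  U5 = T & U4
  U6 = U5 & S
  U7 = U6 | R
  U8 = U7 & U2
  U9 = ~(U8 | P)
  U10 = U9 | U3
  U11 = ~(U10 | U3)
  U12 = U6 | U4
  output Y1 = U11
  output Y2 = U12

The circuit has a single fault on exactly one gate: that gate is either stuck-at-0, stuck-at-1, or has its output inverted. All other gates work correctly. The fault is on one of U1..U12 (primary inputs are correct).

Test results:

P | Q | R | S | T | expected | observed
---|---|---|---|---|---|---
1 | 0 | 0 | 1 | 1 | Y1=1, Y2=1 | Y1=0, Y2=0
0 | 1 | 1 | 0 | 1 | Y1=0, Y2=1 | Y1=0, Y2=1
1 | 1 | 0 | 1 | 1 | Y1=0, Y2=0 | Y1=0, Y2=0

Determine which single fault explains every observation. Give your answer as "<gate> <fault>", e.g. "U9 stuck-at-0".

U3 stuck-at-1

Fault-free values for test 1 (P=1, Q=0, R=0, S=1, T=1): U1=1, U2=0, U3=0, U4=1, U5=1, U6=1, U7=1, U8=0, U9=0, U10=0, U11=1, U12=1, giving Y1=1, Y2=1. Observed Y1=0, Y2=0.
Test 1: faults giving observed Y1=0, Y2=0 are {U2 stuck-at-1, U2 inverted output, U3 stuck-at-1, U3 inverted output}.
Test 2 (P=0, Q=1, R=1, S=0, T=1): fault-free U1=0, U2=0, U3=0, U4=1, U5=1, U6=0, U7=1, U8=0, U9=1, U10=1, U11=0, U12=1 → Y1=0, Y2=1; observed Y1=0, Y2=1. Eliminates U2 stuck-at-1, U2 inverted output.
Test 3 (P=1, Q=1, R=0, S=1, T=1): fault-free U1=1, U2=1, U3=1, U4=0, U5=0, U6=0, U7=0, U8=0, U9=0, U10=1, U11=0, U12=0 → Y1=0, Y2=0; observed Y1=0, Y2=0. Eliminates U3 inverted output.
Only U3 stuck-at-1 is consistent with every test.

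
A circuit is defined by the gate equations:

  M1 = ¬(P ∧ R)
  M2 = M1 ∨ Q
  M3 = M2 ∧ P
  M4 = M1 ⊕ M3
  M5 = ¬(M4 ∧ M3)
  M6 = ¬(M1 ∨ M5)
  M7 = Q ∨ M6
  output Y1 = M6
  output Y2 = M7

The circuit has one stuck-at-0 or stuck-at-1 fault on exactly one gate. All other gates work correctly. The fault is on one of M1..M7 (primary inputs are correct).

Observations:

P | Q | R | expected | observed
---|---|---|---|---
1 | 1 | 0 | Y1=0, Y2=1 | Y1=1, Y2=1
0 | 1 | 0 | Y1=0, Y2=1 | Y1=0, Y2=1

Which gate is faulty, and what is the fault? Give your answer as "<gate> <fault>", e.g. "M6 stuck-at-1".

Fault-free values for test 1 (P=1, Q=1, R=0): M1=1, M2=1, M3=1, M4=0, M5=1, M6=0, M7=1, giving Y1=0, Y2=1. Observed Y1=1, Y2=1.
Test 1: faults giving observed Y1=1, Y2=1 are {M1 stuck-at-0, M6 stuck-at-1}.
Test 2 (P=0, Q=1, R=0): fault-free M1=1, M2=1, M3=0, M4=1, M5=1, M6=0, M7=1 → Y1=0, Y2=1; observed Y1=0, Y2=1. Eliminates M6 stuck-at-1.
Only M1 stuck-at-0 is consistent with every test.

M1 stuck-at-0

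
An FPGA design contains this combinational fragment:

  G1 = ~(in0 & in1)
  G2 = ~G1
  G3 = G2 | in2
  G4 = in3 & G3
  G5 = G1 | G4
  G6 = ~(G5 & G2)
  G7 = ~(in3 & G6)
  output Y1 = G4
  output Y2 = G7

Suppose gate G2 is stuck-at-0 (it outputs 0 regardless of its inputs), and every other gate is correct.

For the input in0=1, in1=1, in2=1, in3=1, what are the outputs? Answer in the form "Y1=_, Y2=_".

Propagate with G2 forced: G1=0, G2=0 [stuck-at-0], G3=1, G4=1, G5=1, G6=1, G7=0.
So the outputs are Y1=1, Y2=0. (Without the fault they would be Y1=1, Y2=1.)

Y1=1, Y2=0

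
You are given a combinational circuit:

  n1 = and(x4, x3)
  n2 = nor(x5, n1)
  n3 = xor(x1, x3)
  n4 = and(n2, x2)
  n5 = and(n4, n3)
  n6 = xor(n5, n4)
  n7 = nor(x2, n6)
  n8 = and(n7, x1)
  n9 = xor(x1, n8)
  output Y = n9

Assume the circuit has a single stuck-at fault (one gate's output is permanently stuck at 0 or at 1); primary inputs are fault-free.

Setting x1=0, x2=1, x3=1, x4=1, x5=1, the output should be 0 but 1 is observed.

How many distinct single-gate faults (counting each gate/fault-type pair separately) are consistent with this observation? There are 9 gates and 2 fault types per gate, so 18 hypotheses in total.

2

Fault-free: n1=1, n2=0, n3=1, n4=0, n5=0, n6=0, n7=0, n8=0, n9=0 → 0. Observed 1.
  n1: none of the 2 fault types match ✗
  n2: none of the 2 fault types match ✗
  n3: none of the 2 fault types match ✗
  n4: none of the 2 fault types match ✗
  n5: none of the 2 fault types match ✗
  n6: none of the 2 fault types match ✗
  n7: none of the 2 fault types match ✗
  n8: stuck-at-1 ✓; others ✗
  n9: stuck-at-1 ✓; others ✗
Consistent faults: {n8 stuck-at-1, n9 stuck-at-1} — 2 in all.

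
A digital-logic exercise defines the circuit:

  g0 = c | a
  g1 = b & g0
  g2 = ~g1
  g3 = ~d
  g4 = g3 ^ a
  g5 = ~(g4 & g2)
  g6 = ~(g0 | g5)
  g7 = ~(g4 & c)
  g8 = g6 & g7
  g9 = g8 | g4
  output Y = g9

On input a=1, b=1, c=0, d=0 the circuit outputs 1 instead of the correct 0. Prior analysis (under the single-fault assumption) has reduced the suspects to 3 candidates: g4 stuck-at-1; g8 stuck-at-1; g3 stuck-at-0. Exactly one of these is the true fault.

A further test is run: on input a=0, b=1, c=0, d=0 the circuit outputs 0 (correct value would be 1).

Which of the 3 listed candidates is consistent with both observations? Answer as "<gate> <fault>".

g3 stuck-at-0

Evaluate each candidate on input a=0, b=1, c=0, d=0:
  g4 stuck-at-1: g0=0, g1=0, g2=1, g3=1, g4=1 [stuck-at-1], g5=0, g6=1, g7=1, g8=1, g9=1 → 1 — eliminated
  g8 stuck-at-1: g0=0, g1=0, g2=1, g3=1, g4=1, g5=0, g6=1, g7=1, g8=1 [stuck-at-1], g9=1 → 1 — eliminated
  g3 stuck-at-0: g0=0, g1=0, g2=1, g3=0 [stuck-at-0], g4=0, g5=1, g6=0, g7=1, g8=0, g9=0 → 0 — matches
Only g3 stuck-at-0 reproduces the observed 0.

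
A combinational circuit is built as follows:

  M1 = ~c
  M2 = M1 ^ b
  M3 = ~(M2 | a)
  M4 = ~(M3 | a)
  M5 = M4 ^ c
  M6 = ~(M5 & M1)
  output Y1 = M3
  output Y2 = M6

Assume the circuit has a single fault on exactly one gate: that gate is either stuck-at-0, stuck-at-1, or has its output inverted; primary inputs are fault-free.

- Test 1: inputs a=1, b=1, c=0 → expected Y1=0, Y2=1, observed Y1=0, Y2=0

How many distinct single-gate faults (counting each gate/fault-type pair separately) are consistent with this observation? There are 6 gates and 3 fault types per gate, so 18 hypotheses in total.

Fault-free: M1=1, M2=0, M3=0, M4=0, M5=0, M6=1 → Y1=0, Y2=1. Observed Y1=0, Y2=0.
  M1: none of the 3 fault types match ✗
  M2: none of the 3 fault types match ✗
  M3: none of the 3 fault types match ✗
  M4: stuck-at-1, inverted output ✓; others ✗
  M5: stuck-at-1, inverted output ✓; others ✗
  M6: stuck-at-0, inverted output ✓; others ✗
Consistent faults: {M4 stuck-at-1, M4 inverted output, M5 stuck-at-1, M5 inverted output, M6 stuck-at-0, M6 inverted output} — 6 in all.

6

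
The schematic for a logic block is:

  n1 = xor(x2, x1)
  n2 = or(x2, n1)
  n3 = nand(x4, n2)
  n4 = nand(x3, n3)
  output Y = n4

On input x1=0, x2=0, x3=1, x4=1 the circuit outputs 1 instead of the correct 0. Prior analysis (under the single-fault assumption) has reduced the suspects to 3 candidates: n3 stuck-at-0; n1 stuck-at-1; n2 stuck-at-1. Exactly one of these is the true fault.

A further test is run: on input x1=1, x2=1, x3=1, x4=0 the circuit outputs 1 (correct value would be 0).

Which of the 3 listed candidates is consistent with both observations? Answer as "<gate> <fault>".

Evaluate each candidate on input x1=1, x2=1, x3=1, x4=0:
  n3 stuck-at-0: n1=0, n2=1, n3=0 [stuck-at-0], n4=1 → 1 — matches
  n1 stuck-at-1: n1=1 [stuck-at-1], n2=1, n3=1, n4=0 → 0 — eliminated
  n2 stuck-at-1: n1=0, n2=1 [stuck-at-1], n3=1, n4=0 → 0 — eliminated
Only n3 stuck-at-0 reproduces the observed 1.

n3 stuck-at-0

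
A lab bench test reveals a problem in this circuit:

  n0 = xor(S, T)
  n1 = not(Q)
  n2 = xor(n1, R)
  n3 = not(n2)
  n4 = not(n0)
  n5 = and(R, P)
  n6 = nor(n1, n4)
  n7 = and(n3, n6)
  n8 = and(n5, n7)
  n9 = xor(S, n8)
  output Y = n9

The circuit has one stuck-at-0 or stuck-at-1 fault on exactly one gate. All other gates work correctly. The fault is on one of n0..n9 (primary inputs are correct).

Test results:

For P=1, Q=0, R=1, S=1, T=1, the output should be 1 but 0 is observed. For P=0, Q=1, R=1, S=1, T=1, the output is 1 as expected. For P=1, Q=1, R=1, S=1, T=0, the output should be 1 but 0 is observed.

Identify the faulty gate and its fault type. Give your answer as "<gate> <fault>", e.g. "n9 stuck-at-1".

n7 stuck-at-1

Fault-free values for test 1 (P=1, Q=0, R=1, S=1, T=1): n0=0, n1=1, n2=0, n3=1, n4=1, n5=1, n6=0, n7=0, n8=0, n9=1, giving Y=1. Observed 0.
Test 1: faults giving observed 0 are {n6 stuck-at-1, n7 stuck-at-1, n8 stuck-at-1, n9 stuck-at-0}.
Test 2 (P=0, Q=1, R=1, S=1, T=1): fault-free n0=0, n1=0, n2=1, n3=0, n4=1, n5=0, n6=0, n7=0, n8=0, n9=1 → 1; observed 1. Eliminates n8 stuck-at-1, n9 stuck-at-0.
Test 3 (P=1, Q=1, R=1, S=1, T=0): fault-free n0=1, n1=0, n2=1, n3=0, n4=0, n5=1, n6=1, n7=0, n8=0, n9=1 → 1; observed 0. Eliminates n6 stuck-at-1.
Only n7 stuck-at-1 is consistent with every test.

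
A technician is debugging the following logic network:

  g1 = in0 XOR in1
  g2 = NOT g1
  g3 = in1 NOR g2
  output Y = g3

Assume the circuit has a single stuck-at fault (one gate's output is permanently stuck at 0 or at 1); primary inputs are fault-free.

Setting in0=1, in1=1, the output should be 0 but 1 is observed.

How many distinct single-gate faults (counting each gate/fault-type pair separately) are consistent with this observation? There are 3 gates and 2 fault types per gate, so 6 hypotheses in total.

Fault-free: g1=0, g2=1, g3=0 → 0. Observed 1.
  g1 stuck-at-0: output 0 ✗
  g1 stuck-at-1: output 0 ✗
  g2 stuck-at-0: output 0 ✗
  g2 stuck-at-1: output 0 ✗
  g3 stuck-at-0: output 0 ✗
  g3 stuck-at-1: output 1 ✓
Consistent faults: {g3 stuck-at-1} — 1 in all.

1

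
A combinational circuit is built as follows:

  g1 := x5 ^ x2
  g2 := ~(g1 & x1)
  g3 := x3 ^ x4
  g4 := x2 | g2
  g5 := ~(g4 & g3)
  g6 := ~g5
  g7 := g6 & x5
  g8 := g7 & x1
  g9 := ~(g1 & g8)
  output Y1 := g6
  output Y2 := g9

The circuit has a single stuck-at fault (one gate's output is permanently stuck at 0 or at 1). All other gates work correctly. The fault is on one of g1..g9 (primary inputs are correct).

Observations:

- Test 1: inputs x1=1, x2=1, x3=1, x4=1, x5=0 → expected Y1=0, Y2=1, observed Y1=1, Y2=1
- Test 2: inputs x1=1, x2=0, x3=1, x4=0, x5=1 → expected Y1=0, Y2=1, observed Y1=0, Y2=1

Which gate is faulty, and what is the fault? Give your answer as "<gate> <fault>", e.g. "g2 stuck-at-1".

g3 stuck-at-1

Fault-free values for test 1 (x1=1, x2=1, x3=1, x4=1, x5=0): g1=1, g2=0, g3=0, g4=1, g5=1, g6=0, g7=0, g8=0, g9=1, giving Y1=0, Y2=1. Observed Y1=1, Y2=1.
Test 1: faults giving observed Y1=1, Y2=1 are {g3 stuck-at-1, g5 stuck-at-0, g6 stuck-at-1}.
Test 2 (x1=1, x2=0, x3=1, x4=0, x5=1): fault-free g1=1, g2=0, g3=1, g4=0, g5=1, g6=0, g7=0, g8=0, g9=1 → Y1=0, Y2=1; observed Y1=0, Y2=1. Eliminates g5 stuck-at-0, g6 stuck-at-1.
Only g3 stuck-at-1 is consistent with every test.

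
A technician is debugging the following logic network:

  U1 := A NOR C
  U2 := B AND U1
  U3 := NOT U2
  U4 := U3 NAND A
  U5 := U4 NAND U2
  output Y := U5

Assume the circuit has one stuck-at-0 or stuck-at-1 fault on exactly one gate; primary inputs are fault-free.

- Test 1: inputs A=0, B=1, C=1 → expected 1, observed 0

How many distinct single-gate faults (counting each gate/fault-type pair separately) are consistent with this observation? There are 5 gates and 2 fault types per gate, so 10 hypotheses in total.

3

Fault-free: U1=0, U2=0, U3=1, U4=1, U5=1 → 1. Observed 0.
  U1 stuck-at-0: output 1 ✗
  U1 stuck-at-1: output 0 ✓
  U2 stuck-at-0: output 1 ✗
  U2 stuck-at-1: output 0 ✓
  U3 stuck-at-0: output 1 ✗
  U3 stuck-at-1: output 1 ✗
  U4 stuck-at-0: output 1 ✗
  U4 stuck-at-1: output 1 ✗
  U5 stuck-at-0: output 0 ✓
  U5 stuck-at-1: output 1 ✗
Consistent faults: {U1 stuck-at-1, U2 stuck-at-1, U5 stuck-at-0} — 3 in all.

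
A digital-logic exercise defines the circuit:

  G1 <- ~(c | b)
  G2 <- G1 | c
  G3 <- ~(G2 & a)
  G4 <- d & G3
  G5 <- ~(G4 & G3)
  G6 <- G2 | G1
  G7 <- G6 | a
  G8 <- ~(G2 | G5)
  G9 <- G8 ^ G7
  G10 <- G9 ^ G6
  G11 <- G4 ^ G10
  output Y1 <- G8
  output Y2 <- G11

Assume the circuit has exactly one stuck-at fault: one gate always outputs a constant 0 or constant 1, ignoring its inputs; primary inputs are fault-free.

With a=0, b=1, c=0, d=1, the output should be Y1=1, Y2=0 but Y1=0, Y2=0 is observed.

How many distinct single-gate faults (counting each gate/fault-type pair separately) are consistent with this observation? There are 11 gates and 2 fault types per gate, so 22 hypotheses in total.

2

Fault-free: G1=0, G2=0, G3=1, G4=1, G5=0, G6=0, G7=0, G8=1, G9=1, G10=1, G11=0 → Y1=1, Y2=0. Observed Y1=0, Y2=0.
  G1: none of the 2 fault types match ✗
  G2: none of the 2 fault types match ✗
  G3: stuck-at-0 ✓; others ✗
  G4: stuck-at-0 ✓; others ✗
  G5: none of the 2 fault types match ✗
  G6: none of the 2 fault types match ✗
  G7: none of the 2 fault types match ✗
  G8: none of the 2 fault types match ✗
  G9: none of the 2 fault types match ✗
  G10: none of the 2 fault types match ✗
  G11: none of the 2 fault types match ✗
Consistent faults: {G3 stuck-at-0, G4 stuck-at-0} — 2 in all.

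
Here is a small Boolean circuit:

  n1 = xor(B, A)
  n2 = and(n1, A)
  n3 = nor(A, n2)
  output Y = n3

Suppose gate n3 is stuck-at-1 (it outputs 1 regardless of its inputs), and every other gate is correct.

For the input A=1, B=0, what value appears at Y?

Propagate with n3 forced: n1=1, n2=1, n3=1 [stuck-at-1].
So Y = 1. (Without the fault it would be 0.)

1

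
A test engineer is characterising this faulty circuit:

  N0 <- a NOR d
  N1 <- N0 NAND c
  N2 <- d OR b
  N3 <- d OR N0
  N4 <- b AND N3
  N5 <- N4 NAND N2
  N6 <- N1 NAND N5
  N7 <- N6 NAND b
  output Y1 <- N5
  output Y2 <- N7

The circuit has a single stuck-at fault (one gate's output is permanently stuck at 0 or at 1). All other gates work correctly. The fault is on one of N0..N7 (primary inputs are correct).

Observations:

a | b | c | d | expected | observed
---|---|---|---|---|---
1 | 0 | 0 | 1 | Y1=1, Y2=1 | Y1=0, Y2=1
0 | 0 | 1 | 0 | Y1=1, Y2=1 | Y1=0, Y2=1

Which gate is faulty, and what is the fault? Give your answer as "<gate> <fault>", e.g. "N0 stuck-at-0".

Fault-free values for test 1 (a=1, b=0, c=0, d=1): N0=0, N1=1, N2=1, N3=1, N4=0, N5=1, N6=0, N7=1, giving Y1=1, Y2=1. Observed Y1=0, Y2=1.
Test 1: faults giving observed Y1=0, Y2=1 are {N4 stuck-at-1, N5 stuck-at-0}.
Test 2 (a=0, b=0, c=1, d=0): fault-free N0=1, N1=0, N2=0, N3=1, N4=0, N5=1, N6=1, N7=1 → Y1=1, Y2=1; observed Y1=0, Y2=1. Eliminates N4 stuck-at-1.
Only N5 stuck-at-0 is consistent with every test.

N5 stuck-at-0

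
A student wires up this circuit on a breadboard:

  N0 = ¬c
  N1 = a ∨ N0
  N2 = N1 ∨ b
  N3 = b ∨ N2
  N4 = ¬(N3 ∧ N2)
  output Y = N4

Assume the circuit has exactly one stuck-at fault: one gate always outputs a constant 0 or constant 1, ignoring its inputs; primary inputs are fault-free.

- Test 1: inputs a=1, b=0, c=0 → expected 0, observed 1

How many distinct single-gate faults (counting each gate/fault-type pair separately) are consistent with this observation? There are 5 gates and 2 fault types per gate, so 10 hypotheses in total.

4

Fault-free: N0=1, N1=1, N2=1, N3=1, N4=0 → 0. Observed 1.
  N0 stuck-at-0: output 0 ✗
  N0 stuck-at-1: output 0 ✗
  N1 stuck-at-0: output 1 ✓
  N1 stuck-at-1: output 0 ✗
  N2 stuck-at-0: output 1 ✓
  N2 stuck-at-1: output 0 ✗
  N3 stuck-at-0: output 1 ✓
  N3 stuck-at-1: output 0 ✗
  N4 stuck-at-0: output 0 ✗
  N4 stuck-at-1: output 1 ✓
Consistent faults: {N1 stuck-at-0, N2 stuck-at-0, N3 stuck-at-0, N4 stuck-at-1} — 4 in all.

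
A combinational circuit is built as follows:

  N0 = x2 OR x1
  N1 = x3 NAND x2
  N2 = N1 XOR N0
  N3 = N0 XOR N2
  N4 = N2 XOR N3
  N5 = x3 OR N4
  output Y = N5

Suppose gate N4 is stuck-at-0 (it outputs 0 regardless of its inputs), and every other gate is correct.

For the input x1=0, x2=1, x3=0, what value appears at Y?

0

Propagate with N4 forced: N0=1, N1=1, N2=0, N3=1, N4=0 [stuck-at-0], N5=0.
So Y = 0. (Without the fault it would be 1.)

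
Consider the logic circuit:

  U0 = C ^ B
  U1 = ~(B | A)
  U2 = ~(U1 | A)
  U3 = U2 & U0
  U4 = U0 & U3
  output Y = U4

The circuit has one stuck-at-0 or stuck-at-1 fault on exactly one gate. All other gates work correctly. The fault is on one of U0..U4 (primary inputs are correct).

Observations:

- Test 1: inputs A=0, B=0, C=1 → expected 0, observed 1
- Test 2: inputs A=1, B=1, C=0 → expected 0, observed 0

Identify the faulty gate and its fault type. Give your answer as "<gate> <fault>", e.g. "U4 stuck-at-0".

U1 stuck-at-0

Fault-free values for test 1 (A=0, B=0, C=1): U0=1, U1=1, U2=0, U3=0, U4=0, giving Y=0. Observed 1.
Test 1: faults giving observed 1 are {U1 stuck-at-0, U2 stuck-at-1, U3 stuck-at-1, U4 stuck-at-1}.
Test 2 (A=1, B=1, C=0): fault-free U0=1, U1=0, U2=0, U3=0, U4=0 → 0; observed 0. Eliminates U2 stuck-at-1, U3 stuck-at-1, U4 stuck-at-1.
Only U1 stuck-at-0 is consistent with every test.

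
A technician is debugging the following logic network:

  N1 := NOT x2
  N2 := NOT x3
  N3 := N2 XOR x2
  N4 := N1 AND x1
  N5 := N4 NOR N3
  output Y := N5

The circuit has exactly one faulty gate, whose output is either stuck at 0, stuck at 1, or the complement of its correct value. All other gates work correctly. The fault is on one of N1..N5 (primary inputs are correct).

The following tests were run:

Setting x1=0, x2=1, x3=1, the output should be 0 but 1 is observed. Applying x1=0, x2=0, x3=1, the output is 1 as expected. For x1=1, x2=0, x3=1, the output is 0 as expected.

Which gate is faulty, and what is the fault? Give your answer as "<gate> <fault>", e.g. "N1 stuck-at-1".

N3 stuck-at-0

Fault-free values for test 1 (x1=0, x2=1, x3=1): N1=0, N2=0, N3=1, N4=0, N5=0, giving Y=0. Observed 1.
Test 1: faults giving observed 1 are {N2 stuck-at-1, N2 inverted output, N3 stuck-at-0, N3 inverted output, N5 stuck-at-1, N5 inverted output}.
Test 2 (x1=0, x2=0, x3=1): fault-free N1=1, N2=0, N3=0, N4=0, N5=1 → 1; observed 1. Eliminates N2 stuck-at-1, N2 inverted output, N3 inverted output, N5 inverted output.
Test 3 (x1=1, x2=0, x3=1): fault-free N1=1, N2=0, N3=0, N4=1, N5=0 → 0; observed 0. Eliminates N5 stuck-at-1.
Only N3 stuck-at-0 is consistent with every test.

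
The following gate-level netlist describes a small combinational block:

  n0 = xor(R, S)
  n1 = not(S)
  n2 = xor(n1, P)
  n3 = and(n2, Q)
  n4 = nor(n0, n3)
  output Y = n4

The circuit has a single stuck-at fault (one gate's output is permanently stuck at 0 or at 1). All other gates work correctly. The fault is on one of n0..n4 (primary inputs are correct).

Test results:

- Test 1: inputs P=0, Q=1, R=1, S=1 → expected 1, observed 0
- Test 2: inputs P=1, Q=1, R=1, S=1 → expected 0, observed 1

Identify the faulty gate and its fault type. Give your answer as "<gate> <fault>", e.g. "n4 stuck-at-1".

n1 stuck-at-1

Fault-free values for test 1 (P=0, Q=1, R=1, S=1): n0=0, n1=0, n2=0, n3=0, n4=1, giving Y=1. Observed 0.
Test 1: faults giving observed 0 are {n0 stuck-at-1, n1 stuck-at-1, n2 stuck-at-1, n3 stuck-at-1, n4 stuck-at-0}.
Test 2 (P=1, Q=1, R=1, S=1): fault-free n0=0, n1=0, n2=1, n3=1, n4=0 → 0; observed 1. Eliminates n0 stuck-at-1, n2 stuck-at-1, n3 stuck-at-1, n4 stuck-at-0.
Only n1 stuck-at-1 is consistent with every test.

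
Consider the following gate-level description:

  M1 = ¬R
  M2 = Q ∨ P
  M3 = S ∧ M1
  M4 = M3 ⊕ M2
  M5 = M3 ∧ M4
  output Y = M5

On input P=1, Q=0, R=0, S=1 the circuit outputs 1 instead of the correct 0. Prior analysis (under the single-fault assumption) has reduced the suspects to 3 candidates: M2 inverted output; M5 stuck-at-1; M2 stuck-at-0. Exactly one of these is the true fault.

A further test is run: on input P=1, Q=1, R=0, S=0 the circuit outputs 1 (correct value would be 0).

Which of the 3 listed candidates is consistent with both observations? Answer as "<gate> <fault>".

M5 stuck-at-1

Evaluate each candidate on input P=1, Q=1, R=0, S=0:
  M2 inverted output: M1=1, M2=0 [inverted output], M3=0, M4=0, M5=0 → 0 — eliminated
  M5 stuck-at-1: M1=1, M2=1, M3=0, M4=1, M5=1 [stuck-at-1] → 1 — matches
  M2 stuck-at-0: M1=1, M2=0 [stuck-at-0], M3=0, M4=0, M5=0 → 0 — eliminated
Only M5 stuck-at-1 reproduces the observed 1.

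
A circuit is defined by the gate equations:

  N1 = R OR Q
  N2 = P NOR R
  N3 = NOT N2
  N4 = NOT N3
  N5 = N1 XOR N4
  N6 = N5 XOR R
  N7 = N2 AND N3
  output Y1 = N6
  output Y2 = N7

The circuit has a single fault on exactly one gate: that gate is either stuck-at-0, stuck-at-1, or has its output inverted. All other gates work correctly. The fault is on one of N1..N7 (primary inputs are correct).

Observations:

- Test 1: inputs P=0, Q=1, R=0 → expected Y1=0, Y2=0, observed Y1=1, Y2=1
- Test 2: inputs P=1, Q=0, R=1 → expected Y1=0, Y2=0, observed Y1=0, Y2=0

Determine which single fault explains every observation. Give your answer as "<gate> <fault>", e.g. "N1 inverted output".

Fault-free values for test 1 (P=0, Q=1, R=0): N1=1, N2=1, N3=0, N4=1, N5=0, N6=0, N7=0, giving Y1=0, Y2=0. Observed Y1=1, Y2=1.
Test 1: faults giving observed Y1=1, Y2=1 are {N3 stuck-at-1, N3 inverted output}.
Test 2 (P=1, Q=0, R=1): fault-free N1=1, N2=0, N3=1, N4=0, N5=1, N6=0, N7=0 → Y1=0, Y2=0; observed Y1=0, Y2=0. Eliminates N3 inverted output.
Only N3 stuck-at-1 is consistent with every test.

N3 stuck-at-1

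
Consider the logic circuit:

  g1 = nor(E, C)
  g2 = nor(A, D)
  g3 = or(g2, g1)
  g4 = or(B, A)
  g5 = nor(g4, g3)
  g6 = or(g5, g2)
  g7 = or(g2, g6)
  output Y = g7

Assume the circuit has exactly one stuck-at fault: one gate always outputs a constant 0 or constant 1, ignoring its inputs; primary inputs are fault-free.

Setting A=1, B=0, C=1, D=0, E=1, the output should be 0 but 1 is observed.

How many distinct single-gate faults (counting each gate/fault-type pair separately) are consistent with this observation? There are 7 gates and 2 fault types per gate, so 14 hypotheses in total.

5

Fault-free: g1=0, g2=0, g3=0, g4=1, g5=0, g6=0, g7=0 → 0. Observed 1.
  g1 stuck-at-0: output 0 ✗
  g1 stuck-at-1: output 0 ✗
  g2 stuck-at-0: output 0 ✗
  g2 stuck-at-1: output 1 ✓
  g3 stuck-at-0: output 0 ✗
  g3 stuck-at-1: output 0 ✗
  g4 stuck-at-0: output 1 ✓
  g4 stuck-at-1: output 0 ✗
  g5 stuck-at-0: output 0 ✗
  g5 stuck-at-1: output 1 ✓
  g6 stuck-at-0: output 0 ✗
  g6 stuck-at-1: output 1 ✓
  g7 stuck-at-0: output 0 ✗
  g7 stuck-at-1: output 1 ✓
Consistent faults: {g2 stuck-at-1, g4 stuck-at-0, g5 stuck-at-1, g6 stuck-at-1, g7 stuck-at-1} — 5 in all.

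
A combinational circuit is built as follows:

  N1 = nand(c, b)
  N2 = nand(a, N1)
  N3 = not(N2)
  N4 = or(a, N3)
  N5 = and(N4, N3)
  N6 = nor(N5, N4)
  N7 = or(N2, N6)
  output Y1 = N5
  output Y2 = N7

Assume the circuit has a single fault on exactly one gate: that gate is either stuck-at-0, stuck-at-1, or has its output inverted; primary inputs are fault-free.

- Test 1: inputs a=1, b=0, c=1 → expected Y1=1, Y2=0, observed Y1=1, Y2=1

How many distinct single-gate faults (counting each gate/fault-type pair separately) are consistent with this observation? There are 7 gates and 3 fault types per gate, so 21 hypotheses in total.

4

Fault-free: N1=1, N2=0, N3=1, N4=1, N5=1, N6=0, N7=0 → Y1=1, Y2=0. Observed Y1=1, Y2=1.
  N1: none of the 3 fault types match ✗
  N2: none of the 3 fault types match ✗
  N3: none of the 3 fault types match ✗
  N4: none of the 3 fault types match ✗
  N5: none of the 3 fault types match ✗
  N6: stuck-at-1, inverted output ✓; others ✗
  N7: stuck-at-1, inverted output ✓; others ✗
Consistent faults: {N6 stuck-at-1, N6 inverted output, N7 stuck-at-1, N7 inverted output} — 4 in all.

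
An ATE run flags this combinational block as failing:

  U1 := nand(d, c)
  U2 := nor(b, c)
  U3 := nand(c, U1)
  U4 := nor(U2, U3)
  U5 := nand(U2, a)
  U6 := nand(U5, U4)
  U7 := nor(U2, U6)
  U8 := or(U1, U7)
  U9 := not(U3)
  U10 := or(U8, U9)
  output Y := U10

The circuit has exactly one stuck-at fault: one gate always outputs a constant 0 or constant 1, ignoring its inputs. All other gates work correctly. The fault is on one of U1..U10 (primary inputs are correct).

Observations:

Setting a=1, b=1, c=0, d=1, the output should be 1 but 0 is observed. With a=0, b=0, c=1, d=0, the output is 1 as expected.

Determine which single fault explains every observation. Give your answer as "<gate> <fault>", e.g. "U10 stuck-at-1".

Fault-free values for test 1 (a=1, b=1, c=0, d=1): U1=1, U2=0, U3=1, U4=0, U5=1, U6=1, U7=0, U8=1, U9=0, U10=1, giving Y=1. Observed 0.
Test 1: faults giving observed 0 are {U1 stuck-at-0, U8 stuck-at-0, U10 stuck-at-0}.
Test 2 (a=0, b=0, c=1, d=0): fault-free U1=1, U2=0, U3=0, U4=1, U5=1, U6=0, U7=1, U8=1, U9=1, U10=1 → 1; observed 1. Eliminates U1 stuck-at-0, U10 stuck-at-0.
Only U8 stuck-at-0 is consistent with every test.

U8 stuck-at-0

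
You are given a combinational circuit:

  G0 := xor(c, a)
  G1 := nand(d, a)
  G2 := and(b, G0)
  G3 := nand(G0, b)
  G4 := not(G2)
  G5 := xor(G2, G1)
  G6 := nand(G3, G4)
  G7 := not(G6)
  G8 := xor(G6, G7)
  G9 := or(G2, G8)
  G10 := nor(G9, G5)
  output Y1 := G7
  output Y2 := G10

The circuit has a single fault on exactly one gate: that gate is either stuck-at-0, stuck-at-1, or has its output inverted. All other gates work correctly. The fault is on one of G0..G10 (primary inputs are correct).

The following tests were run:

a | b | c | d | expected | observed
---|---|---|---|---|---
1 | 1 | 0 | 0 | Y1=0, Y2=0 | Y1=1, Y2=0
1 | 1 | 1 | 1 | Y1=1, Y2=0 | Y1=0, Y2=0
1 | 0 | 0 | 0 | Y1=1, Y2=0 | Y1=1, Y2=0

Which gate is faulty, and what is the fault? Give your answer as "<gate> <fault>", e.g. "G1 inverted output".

Fault-free values for test 1 (a=1, b=1, c=0, d=0): G0=1, G1=1, G2=1, G3=0, G4=0, G5=0, G6=1, G7=0, G8=1, G9=1, G10=0, giving Y1=0, Y2=0. Observed Y1=1, Y2=0.
Test 1: faults giving observed Y1=1, Y2=0 are {G0 stuck-at-0, G0 inverted output, G6 stuck-at-0, G6 inverted output, G7 stuck-at-1, G7 inverted output}.
Test 2 (a=1, b=1, c=1, d=1): fault-free G0=0, G1=0, G2=0, G3=1, G4=1, G5=0, G6=0, G7=1, G8=1, G9=1, G10=0 → Y1=1, Y2=0; observed Y1=0, Y2=0. Eliminates G0 stuck-at-0, G6 stuck-at-0, G7 stuck-at-1, G7 inverted output.
Test 3 (a=1, b=0, c=0, d=0): fault-free G0=1, G1=1, G2=0, G3=1, G4=1, G5=1, G6=0, G7=1, G8=1, G9=1, G10=0 → Y1=1, Y2=0; observed Y1=1, Y2=0. Eliminates G6 inverted output.
Only G0 inverted output is consistent with every test.

G0 inverted output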